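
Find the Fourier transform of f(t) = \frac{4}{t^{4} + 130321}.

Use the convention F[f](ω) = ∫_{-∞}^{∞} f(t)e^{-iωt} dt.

F(ω) = \frac{4 \pi e^{- \frac{19 \sqrt{2} \left|{\omega}\right|}{2}} \sin{\left(\frac{19 \sqrt{2} \left|{\omega}\right|}{2} + \frac{\pi}{4} \right)}}{6859}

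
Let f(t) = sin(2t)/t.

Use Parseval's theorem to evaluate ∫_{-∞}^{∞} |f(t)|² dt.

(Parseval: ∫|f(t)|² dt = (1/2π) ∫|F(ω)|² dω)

∫|f(t)|² dt = 2 \pi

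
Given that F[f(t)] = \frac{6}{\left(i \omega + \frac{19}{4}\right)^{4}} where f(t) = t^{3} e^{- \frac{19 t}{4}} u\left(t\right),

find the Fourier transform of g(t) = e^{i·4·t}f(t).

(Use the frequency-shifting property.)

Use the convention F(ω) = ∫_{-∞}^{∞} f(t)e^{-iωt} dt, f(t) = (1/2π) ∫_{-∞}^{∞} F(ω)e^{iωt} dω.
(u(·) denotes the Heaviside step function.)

F[g](ω) = \frac{1536}{\left(4 i \left(\omega - 4\right) + 19\right)^{4}}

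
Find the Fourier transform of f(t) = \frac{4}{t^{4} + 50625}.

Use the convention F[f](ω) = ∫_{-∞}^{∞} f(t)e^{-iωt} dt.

F(ω) = \frac{4 \pi e^{- \frac{15 \sqrt{2} \left|{\omega}\right|}{2}} \sin{\left(\frac{15 \sqrt{2} \left|{\omega}\right|}{2} + \frac{\pi}{4} \right)}}{3375}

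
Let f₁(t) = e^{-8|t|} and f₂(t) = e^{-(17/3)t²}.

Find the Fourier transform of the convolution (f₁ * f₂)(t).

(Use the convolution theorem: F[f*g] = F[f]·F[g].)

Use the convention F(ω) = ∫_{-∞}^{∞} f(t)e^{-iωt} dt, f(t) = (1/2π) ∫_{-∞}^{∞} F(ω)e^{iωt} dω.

F[f₁*f₂](ω) = \frac{16 \sqrt{51} \sqrt{\pi} e^{- \frac{3 \omega^{2}}{68}}}{17 \left(\omega^{2} + 64\right)}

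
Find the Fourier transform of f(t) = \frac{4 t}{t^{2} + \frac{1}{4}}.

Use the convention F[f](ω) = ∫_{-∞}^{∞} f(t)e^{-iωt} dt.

F(ω) = - 4 i \pi e^{- \frac{\left|{\omega}\right|}{2}} \operatorname{sign}{\left(\omega \right)}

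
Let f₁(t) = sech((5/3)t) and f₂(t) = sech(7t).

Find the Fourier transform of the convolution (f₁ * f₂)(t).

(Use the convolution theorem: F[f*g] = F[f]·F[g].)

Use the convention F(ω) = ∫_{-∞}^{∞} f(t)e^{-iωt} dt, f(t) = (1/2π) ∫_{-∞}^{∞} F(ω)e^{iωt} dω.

F[f₁*f₂](ω) = \frac{3 \pi^{2}}{35 \cosh{\left(\frac{\pi \omega}{14} \right)} \cosh{\left(\frac{3 \pi \omega}{10} \right)}}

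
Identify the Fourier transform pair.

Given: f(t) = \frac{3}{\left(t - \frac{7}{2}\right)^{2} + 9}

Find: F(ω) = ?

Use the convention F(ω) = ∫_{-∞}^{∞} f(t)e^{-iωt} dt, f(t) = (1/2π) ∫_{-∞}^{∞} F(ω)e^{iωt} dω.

F(ω) = \pi e^{- \frac{7 i \omega}{2} - 3 \left|{\omega}\right|}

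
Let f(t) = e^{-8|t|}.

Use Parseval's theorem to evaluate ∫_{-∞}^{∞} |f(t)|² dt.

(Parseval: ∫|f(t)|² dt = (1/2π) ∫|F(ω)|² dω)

∫|f(t)|² dt = \frac{1}{8}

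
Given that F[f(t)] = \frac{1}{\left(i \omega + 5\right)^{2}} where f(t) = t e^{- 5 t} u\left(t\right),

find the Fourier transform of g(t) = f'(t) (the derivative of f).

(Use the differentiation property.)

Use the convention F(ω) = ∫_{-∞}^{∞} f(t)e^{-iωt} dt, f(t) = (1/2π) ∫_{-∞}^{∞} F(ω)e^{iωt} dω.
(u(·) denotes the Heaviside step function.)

F[g](ω) = \frac{i \omega}{\left(i \omega + 5\right)^{2}}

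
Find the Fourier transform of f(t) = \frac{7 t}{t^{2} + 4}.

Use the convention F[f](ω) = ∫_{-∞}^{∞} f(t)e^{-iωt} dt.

F(ω) = - 7 i \pi e^{- 2 \left|{\omega}\right|} \operatorname{sign}{\left(\omega \right)}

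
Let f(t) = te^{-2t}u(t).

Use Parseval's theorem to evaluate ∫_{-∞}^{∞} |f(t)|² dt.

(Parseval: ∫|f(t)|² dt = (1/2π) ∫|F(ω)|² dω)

∫|f(t)|² dt = \frac{1}{32}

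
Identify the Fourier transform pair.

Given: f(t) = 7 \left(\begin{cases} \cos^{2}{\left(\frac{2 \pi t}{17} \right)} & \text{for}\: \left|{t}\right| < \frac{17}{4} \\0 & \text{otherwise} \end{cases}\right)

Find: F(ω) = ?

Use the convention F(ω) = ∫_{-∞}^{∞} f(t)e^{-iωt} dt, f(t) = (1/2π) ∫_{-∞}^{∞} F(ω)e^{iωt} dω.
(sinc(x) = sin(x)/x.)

F(ω) = - \frac{476 \pi^{2} \operatorname{sinc}{\left(\frac{17 \omega}{4} \right)}}{289 \omega^{2} - 16 \pi^{2}}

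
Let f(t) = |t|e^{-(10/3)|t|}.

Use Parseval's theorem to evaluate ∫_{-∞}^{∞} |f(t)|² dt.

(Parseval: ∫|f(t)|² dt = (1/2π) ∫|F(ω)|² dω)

∫|f(t)|² dt = \frac{27}{2000}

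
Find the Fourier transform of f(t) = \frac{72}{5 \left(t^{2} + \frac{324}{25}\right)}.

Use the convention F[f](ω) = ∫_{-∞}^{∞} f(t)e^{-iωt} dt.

F(ω) = 4 \pi e^{- \frac{18 \left|{\omega}\right|}{5}}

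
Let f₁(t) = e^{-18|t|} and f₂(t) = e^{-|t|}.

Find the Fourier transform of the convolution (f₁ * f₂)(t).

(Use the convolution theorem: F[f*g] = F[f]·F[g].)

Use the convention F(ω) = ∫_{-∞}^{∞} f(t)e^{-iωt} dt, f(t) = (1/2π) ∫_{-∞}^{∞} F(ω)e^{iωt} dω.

F[f₁*f₂](ω) = \frac{72}{\left(\omega^{2} + 1\right) \left(\omega^{2} + 324\right)}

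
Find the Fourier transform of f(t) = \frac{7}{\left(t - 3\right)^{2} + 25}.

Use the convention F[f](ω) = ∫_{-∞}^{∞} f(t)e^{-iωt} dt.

F(ω) = \frac{7 \pi e^{- 3 i \omega - 5 \left|{\omega}\right|}}{5}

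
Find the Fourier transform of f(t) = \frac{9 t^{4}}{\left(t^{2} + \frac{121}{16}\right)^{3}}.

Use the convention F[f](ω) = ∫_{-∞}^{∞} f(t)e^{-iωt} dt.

F(ω) = \frac{9 \pi \left(121 \omega^{2} - 220 \left|{\omega}\right| + 48\right) e^{- \frac{11 \left|{\omega}\right|}{4}}}{352}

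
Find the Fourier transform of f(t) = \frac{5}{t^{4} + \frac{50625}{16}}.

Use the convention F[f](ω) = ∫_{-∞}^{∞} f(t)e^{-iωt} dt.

F(ω) = \frac{8 \pi e^{- \frac{15 \sqrt{2} \left|{\omega}\right|}{4}} \sin{\left(\frac{15 \sqrt{2} \left|{\omega}\right|}{4} + \frac{\pi}{4} \right)}}{675}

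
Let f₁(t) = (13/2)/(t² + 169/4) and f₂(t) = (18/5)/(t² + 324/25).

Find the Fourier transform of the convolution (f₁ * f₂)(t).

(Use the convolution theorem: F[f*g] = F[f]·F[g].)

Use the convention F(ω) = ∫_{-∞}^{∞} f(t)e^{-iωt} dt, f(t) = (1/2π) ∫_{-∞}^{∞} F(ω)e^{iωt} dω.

F[f₁*f₂](ω) = \pi^{2} e^{- \frac{101 \left|{\omega}\right|}{10}}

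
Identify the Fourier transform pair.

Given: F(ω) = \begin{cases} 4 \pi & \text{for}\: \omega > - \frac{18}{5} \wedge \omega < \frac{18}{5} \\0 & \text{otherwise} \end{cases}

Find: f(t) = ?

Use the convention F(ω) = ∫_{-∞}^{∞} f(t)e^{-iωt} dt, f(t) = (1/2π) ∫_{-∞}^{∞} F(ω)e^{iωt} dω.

f(t) = \frac{4 \sin{\left(\frac{18 t}{5} \right)}}{t}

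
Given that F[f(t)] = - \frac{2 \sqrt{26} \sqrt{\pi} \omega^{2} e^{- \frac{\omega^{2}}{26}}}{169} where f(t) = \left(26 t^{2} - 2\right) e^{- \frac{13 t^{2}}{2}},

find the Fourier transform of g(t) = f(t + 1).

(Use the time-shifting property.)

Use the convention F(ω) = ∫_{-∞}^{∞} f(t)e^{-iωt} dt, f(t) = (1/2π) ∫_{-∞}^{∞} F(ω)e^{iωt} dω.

F[g](ω) = - \frac{2 \sqrt{26} \sqrt{\pi} \omega^{2} e^{- \omega \left(\frac{\omega}{26} - i\right)}}{169}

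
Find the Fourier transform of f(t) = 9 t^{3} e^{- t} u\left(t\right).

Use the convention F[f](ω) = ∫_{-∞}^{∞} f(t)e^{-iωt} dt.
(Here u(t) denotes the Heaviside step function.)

F(ω) = \frac{54}{\left(i \omega + 1\right)^{4}}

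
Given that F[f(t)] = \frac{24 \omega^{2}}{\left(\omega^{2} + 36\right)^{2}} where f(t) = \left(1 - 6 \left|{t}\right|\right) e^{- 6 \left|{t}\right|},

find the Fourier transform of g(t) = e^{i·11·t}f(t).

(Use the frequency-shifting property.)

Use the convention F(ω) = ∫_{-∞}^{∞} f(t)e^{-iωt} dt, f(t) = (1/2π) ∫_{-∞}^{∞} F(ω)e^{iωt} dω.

F[g](ω) = \frac{24 \left(\omega - 11\right)^{2}}{\left(\left(\omega - 11\right)^{2} + 36\right)^{2}}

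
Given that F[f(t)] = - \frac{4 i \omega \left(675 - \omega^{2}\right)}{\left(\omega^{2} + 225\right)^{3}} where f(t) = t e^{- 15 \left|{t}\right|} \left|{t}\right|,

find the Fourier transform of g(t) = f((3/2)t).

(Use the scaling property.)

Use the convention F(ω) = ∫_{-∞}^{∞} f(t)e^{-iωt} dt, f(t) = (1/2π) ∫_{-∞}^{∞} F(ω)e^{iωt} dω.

F[g](ω) = \frac{144 i \omega \left(4 \omega^{2} - 6075\right)}{\left(4 \omega^{2} + 2025\right)^{3}}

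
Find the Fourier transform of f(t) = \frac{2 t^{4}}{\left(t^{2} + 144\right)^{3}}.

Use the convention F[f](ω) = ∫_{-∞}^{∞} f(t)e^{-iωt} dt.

F(ω) = \frac{\pi \left(48 \omega^{2} - 20 \left|{\omega}\right| + 1\right) e^{- 12 \left|{\omega}\right|}}{16}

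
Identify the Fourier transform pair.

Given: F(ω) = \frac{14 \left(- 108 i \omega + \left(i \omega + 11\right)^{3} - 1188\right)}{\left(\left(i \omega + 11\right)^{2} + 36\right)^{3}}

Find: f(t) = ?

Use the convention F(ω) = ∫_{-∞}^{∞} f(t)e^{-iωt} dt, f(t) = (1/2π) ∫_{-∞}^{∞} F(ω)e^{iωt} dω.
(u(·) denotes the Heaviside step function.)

f(t) = 7 t^{2} e^{- 11 t} \cos{\left(6 t \right)} u\left(t\right)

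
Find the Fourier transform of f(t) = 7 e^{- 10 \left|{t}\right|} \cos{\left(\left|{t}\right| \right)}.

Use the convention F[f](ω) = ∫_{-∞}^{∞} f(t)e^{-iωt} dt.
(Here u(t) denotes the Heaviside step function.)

F(ω) = \frac{140 \left(\omega^{2} + 101\right)}{\omega^{4} + 198 \omega^{2} + 10201}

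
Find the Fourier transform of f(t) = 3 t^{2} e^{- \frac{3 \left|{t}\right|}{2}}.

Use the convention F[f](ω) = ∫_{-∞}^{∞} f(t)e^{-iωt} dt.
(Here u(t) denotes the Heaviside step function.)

F(ω) = \frac{864 \left(3 - 4 \omega^{2}\right)}{\left(4 \omega^{2} + 9\right)^{3}}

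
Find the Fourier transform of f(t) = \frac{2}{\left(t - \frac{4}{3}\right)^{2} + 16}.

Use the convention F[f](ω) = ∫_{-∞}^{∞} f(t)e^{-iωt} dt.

F(ω) = \frac{\pi e^{- \frac{4 i \omega}{3} - 4 \left|{\omega}\right|}}{2}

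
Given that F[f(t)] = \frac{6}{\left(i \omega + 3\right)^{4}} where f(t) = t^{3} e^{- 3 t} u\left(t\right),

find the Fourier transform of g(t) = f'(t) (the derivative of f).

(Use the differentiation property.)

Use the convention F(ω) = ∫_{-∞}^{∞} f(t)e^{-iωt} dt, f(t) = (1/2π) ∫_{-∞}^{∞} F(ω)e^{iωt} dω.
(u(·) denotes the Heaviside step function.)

F[g](ω) = \frac{6 i \omega}{\left(i \omega + 3\right)^{4}}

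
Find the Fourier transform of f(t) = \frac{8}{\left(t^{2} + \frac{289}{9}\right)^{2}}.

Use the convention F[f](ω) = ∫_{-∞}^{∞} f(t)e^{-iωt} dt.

F(ω) = \frac{36 \pi \left(17 \left|{\omega}\right| + 3\right) e^{- \frac{17 \left|{\omega}\right|}{3}}}{4913}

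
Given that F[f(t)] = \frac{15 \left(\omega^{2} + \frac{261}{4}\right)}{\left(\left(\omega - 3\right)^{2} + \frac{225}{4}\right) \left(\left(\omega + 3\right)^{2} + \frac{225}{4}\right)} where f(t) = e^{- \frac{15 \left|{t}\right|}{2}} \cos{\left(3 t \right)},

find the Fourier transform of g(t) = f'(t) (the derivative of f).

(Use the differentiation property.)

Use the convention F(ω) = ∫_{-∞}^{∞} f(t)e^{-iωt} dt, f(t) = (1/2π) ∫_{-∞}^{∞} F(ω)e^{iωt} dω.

F[g](ω) = \frac{60 i \omega \left(4 \omega^{2} + 261\right)}{16 \omega^{4} + 1512 \omega^{2} + 68121}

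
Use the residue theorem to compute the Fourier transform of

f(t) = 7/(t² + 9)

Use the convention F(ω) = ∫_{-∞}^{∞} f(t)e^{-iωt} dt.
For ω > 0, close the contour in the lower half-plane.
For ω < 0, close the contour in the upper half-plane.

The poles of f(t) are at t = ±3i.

Let g(z) = f(z)e^{-iωz}; for large |z| the factor e^{-iωz} decays in the lower half-plane when ω > 0 and in the upper half-plane when ω < 0.

Case ω > 0 (lower half-plane, clockwise contour ⇒ F(ω) = -2πi·ΣRes):
  Res_{z = - 3 i} g(z) = \frac{7 i e^{- 3 \omega}}{6}
  F(ω) = -2πi·ΣRes = \frac{7 \pi e^{- 3 \omega}}{3}

Case ω < 0 (upper half-plane, counterclockwise contour ⇒ F(ω) = +2πi·ΣRes):
  Res_{z = 3 i} g(z) = - \frac{7 i e^{3 \omega}}{6}
  F(ω) = 2πi·ΣRes = \frac{7 \pi e^{3 \omega}}{3}

Both cases combine into a single formula in |ω|:

F(ω) = \frac{7 \pi e^{- 3 \left|{\omega}\right|}}{3}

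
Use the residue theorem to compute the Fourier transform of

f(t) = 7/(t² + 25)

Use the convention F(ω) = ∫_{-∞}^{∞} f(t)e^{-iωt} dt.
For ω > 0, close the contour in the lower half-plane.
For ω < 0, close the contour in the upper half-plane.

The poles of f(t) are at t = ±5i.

Let g(z) = f(z)e^{-iωz}; for large |z| the factor e^{-iωz} decays in the lower half-plane when ω > 0 and in the upper half-plane when ω < 0.

Case ω > 0 (lower half-plane, clockwise contour ⇒ F(ω) = -2πi·ΣRes):
  Res_{z = - 5 i} g(z) = \frac{7 i e^{- 5 \omega}}{10}
  F(ω) = -2πi·ΣRes = \frac{7 \pi e^{- 5 \omega}}{5}

Case ω < 0 (upper half-plane, counterclockwise contour ⇒ F(ω) = +2πi·ΣRes):
  Res_{z = 5 i} g(z) = - \frac{7 i e^{5 \omega}}{10}
  F(ω) = 2πi·ΣRes = \frac{7 \pi e^{5 \omega}}{5}

Both cases combine into a single formula in |ω|:

F(ω) = \frac{7 \pi e^{- 5 \left|{\omega}\right|}}{5}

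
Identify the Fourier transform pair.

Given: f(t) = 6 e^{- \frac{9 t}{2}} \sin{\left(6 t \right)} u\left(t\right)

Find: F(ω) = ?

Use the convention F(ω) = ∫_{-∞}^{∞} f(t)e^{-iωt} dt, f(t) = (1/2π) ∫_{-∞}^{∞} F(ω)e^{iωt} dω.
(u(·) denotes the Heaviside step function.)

F(ω) = \frac{144}{\left(2 i \omega + 9\right)^{2} + 144}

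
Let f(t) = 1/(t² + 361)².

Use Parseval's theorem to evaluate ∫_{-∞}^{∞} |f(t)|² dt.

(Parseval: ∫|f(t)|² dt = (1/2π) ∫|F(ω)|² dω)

∫|f(t)|² dt = \frac{5 \pi}{14301947824}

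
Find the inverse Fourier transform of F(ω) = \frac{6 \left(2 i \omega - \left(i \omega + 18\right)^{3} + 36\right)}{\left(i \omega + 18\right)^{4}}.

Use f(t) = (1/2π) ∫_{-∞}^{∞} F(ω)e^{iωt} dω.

f(t) = 6 \left(t^{2} - 1\right) e^{- 18 t} u\left(t\right)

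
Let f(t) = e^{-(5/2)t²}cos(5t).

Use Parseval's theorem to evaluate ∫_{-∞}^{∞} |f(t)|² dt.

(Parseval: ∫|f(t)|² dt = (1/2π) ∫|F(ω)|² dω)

∫|f(t)|² dt = \frac{\sqrt{5} \sqrt{\pi} \left(1 + e^{5}\right)}{10 e^{5}}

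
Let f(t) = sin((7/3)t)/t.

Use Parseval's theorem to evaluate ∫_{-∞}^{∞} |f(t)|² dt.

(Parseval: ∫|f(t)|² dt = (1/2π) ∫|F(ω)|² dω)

∫|f(t)|² dt = \frac{7 \pi}{3}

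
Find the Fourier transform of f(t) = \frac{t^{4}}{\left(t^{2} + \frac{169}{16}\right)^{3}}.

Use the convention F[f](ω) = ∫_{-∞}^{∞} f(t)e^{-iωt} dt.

F(ω) = \frac{\pi \left(169 \omega^{2} - 260 \left|{\omega}\right| + 48\right) e^{- \frac{13 \left|{\omega}\right|}{4}}}{416}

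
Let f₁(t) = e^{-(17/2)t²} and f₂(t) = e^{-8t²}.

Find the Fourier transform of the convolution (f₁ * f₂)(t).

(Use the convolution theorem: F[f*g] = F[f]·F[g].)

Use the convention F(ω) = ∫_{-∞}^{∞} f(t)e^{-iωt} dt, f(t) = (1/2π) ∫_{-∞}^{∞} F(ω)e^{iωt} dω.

F[f₁*f₂](ω) = \frac{\sqrt{17} \pi e^{- \frac{33 \omega^{2}}{544}}}{34}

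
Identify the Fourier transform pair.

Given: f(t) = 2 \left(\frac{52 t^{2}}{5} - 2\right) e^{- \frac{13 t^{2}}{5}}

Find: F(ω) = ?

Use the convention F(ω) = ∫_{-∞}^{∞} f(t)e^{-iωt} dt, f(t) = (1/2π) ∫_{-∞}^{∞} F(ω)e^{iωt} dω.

F(ω) = - \frac{10 \sqrt{65} \sqrt{\pi} \omega^{2} e^{- \frac{5 \omega^{2}}{52}}}{169}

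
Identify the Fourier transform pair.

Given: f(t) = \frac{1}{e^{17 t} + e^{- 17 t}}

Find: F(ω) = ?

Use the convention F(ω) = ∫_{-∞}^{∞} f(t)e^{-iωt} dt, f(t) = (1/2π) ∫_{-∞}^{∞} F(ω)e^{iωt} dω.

F(ω) = \frac{\pi}{34 \cosh{\left(\frac{\pi \omega}{34} \right)}}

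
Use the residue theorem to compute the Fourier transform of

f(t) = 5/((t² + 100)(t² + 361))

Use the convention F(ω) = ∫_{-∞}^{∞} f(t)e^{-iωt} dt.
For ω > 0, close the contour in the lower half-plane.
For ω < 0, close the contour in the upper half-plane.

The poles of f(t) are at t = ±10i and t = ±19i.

Let g(z) = f(z)e^{-iωz}; for large |z| the factor e^{-iωz} decays in the lower half-plane when ω > 0 and in the upper half-plane when ω < 0.

Case ω > 0 (lower half-plane, clockwise contour ⇒ F(ω) = -2πi·ΣRes):
  Res_{z = - 10 i} g(z) = \frac{i e^{- 10 \omega}}{1044}
  Res_{z = - 19 i} g(z) = - \frac{5 i e^{- 19 \omega}}{9918}
  F(ω) = -2πi·ΣRes = \frac{\pi \left(19 e^{9 \omega} - 10\right) e^{- 19 \omega}}{9918}

Case ω < 0 (upper half-plane, counterclockwise contour ⇒ F(ω) = +2πi·ΣRes):
  Res_{z = 10 i} g(z) = - \frac{i e^{10 \omega}}{1044}
  Res_{z = 19 i} g(z) = \frac{5 i e^{19 \omega}}{9918}
  F(ω) = 2πi·ΣRes = \frac{\pi \left(19 - 10 e^{9 \omega}\right) e^{10 \omega}}{9918}

Both cases combine into a single formula in |ω|:

F(ω) = \frac{\pi \left(19 e^{9 \left|{\omega}\right|} - 10\right) e^{- 19 \left|{\omega}\right|}}{9918}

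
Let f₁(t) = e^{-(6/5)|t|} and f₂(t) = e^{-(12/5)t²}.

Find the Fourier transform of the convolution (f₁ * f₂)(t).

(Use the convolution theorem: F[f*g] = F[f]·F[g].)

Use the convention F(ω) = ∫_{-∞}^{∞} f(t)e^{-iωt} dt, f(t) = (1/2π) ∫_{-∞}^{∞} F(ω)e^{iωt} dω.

F[f₁*f₂](ω) = \frac{10 \sqrt{15} \sqrt{\pi} e^{- \frac{5 \omega^{2}}{48}}}{25 \omega^{2} + 36}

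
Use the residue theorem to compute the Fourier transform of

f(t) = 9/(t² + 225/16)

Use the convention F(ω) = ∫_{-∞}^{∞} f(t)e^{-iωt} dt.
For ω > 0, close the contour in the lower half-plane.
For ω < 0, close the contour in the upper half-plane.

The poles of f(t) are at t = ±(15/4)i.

Let g(z) = f(z)e^{-iωz}; for large |z| the factor e^{-iωz} decays in the lower half-plane when ω > 0 and in the upper half-plane when ω < 0.

Case ω > 0 (lower half-plane, clockwise contour ⇒ F(ω) = -2πi·ΣRes):
  Res_{z = - \frac{15 i}{4}} g(z) = \frac{6 i e^{- \frac{15 \omega}{4}}}{5}
  F(ω) = -2πi·ΣRes = \frac{12 \pi e^{- \frac{15 \omega}{4}}}{5}

Case ω < 0 (upper half-plane, counterclockwise contour ⇒ F(ω) = +2πi·ΣRes):
  Res_{z = \frac{15 i}{4}} g(z) = - \frac{6 i e^{\frac{15 \omega}{4}}}{5}
  F(ω) = 2πi·ΣRes = \frac{12 \pi e^{\frac{15 \omega}{4}}}{5}

Both cases combine into a single formula in |ω|:

F(ω) = \frac{12 \pi e^{- \frac{15 \left|{\omega}\right|}{4}}}{5}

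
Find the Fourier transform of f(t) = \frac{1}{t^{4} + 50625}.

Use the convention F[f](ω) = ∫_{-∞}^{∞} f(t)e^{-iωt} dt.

F(ω) = \frac{\pi e^{- \frac{15 \sqrt{2} \left|{\omega}\right|}{2}} \sin{\left(\frac{15 \sqrt{2} \left|{\omega}\right|}{2} + \frac{\pi}{4} \right)}}{3375}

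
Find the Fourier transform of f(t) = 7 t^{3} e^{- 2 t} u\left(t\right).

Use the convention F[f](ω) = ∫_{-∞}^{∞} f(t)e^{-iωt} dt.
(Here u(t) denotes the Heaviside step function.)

F(ω) = \frac{42}{\left(i \omega + 2\right)^{4}}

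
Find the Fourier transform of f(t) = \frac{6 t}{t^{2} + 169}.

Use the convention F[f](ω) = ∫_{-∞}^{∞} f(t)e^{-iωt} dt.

F(ω) = - 6 i \pi e^{- 13 \left|{\omega}\right|} \operatorname{sign}{\left(\omega \right)}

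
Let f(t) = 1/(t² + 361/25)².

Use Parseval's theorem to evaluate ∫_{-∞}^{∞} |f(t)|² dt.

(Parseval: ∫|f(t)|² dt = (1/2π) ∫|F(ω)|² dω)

∫|f(t)|² dt = \frac{390625 \pi}{14301947824}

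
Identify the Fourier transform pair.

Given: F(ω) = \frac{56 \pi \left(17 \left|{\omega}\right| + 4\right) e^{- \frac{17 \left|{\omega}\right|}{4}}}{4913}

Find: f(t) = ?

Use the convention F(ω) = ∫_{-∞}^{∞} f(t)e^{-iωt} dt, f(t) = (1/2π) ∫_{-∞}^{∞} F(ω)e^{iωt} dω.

f(t) = \frac{7}{\left(t^{2} + \frac{289}{16}\right)^{2}}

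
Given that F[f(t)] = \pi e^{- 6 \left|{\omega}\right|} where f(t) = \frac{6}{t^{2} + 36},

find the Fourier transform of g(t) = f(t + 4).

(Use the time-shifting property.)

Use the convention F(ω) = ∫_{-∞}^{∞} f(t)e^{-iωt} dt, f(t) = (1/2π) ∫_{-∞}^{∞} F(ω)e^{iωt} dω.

F[g](ω) = \pi e^{4 i \omega - 6 \left|{\omega}\right|}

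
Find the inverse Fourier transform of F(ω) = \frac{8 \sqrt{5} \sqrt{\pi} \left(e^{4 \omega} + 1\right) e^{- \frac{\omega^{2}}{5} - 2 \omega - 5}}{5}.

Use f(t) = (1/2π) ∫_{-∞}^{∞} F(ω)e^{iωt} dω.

f(t) = 8 e^{- \frac{5 t^{2}}{4}} \cos{\left(5 t \right)}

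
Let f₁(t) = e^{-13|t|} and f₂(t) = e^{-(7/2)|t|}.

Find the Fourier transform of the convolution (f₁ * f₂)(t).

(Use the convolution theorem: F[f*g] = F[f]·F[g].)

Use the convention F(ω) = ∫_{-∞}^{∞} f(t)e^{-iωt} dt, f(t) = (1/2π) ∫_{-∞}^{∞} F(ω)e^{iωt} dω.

F[f₁*f₂](ω) = \frac{728}{\left(\omega^{2} + 169\right) \left(4 \omega^{2} + 49\right)}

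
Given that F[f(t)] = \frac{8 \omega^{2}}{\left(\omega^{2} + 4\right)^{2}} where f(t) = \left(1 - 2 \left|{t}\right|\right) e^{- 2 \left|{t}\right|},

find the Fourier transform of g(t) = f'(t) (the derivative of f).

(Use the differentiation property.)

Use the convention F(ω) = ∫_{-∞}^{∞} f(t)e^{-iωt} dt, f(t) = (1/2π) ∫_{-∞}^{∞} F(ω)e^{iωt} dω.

F[g](ω) = \frac{8 i \omega^{3}}{\left(\omega^{2} + 4\right)^{2}}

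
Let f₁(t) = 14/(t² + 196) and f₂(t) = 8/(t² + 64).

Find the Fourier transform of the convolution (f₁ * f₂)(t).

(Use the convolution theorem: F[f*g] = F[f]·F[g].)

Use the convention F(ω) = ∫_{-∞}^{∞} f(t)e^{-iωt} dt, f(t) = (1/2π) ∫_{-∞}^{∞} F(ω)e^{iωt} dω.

F[f₁*f₂](ω) = \pi^{2} e^{- 22 \left|{\omega}\right|}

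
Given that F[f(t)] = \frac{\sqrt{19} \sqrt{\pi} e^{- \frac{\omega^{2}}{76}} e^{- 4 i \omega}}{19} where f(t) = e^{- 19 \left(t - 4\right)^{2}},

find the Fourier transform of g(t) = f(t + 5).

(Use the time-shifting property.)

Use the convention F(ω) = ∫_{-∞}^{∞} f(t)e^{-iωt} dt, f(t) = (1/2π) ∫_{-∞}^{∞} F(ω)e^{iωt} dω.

F[g](ω) = \frac{\sqrt{19} \sqrt{\pi} e^{\omega \left(- \frac{\omega}{76} + i\right)}}{19}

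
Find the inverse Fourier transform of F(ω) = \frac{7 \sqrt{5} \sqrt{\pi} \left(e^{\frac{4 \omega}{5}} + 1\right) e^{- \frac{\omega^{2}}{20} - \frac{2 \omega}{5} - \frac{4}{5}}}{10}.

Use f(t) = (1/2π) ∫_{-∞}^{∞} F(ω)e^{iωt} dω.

f(t) = 7 e^{- 5 t^{2}} \cos{\left(4 t \right)}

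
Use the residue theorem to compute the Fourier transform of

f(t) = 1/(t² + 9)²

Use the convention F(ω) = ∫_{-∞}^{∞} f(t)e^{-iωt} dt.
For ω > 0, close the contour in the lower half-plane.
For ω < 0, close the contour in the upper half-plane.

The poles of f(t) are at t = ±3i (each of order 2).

Let g(z) = f(z)e^{-iωz}; for large |z| the factor e^{-iωz} decays in the lower half-plane when ω > 0 and in the upper half-plane when ω < 0.

Case ω > 0 (lower half-plane, clockwise contour ⇒ F(ω) = -2πi·ΣRes):
  Res_{z = - 3 i} g(z) = \frac{i \left(3 \omega + 1\right) e^{- 3 \omega}}{108} (pole of order 2)
  F(ω) = -2πi·ΣRes = \frac{\pi \left(3 \omega + 1\right) e^{- 3 \omega}}{54}

Case ω < 0 (upper half-plane, counterclockwise contour ⇒ F(ω) = +2πi·ΣRes):
  Res_{z = 3 i} g(z) = \frac{i \left(3 \omega - 1\right) e^{3 \omega}}{108} (pole of order 2)
  F(ω) = 2πi·ΣRes = \frac{\pi \left(1 - 3 \omega\right) e^{3 \omega}}{54}

Both cases combine into a single formula in |ω|:

F(ω) = \frac{\pi \left(3 \left|{\omega}\right| + 1\right) e^{- 3 \left|{\omega}\right|}}{54}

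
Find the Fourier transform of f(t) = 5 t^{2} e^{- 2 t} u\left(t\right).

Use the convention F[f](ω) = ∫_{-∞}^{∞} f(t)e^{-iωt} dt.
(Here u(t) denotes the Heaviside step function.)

F(ω) = \frac{10}{\left(i \omega + 2\right)^{3}}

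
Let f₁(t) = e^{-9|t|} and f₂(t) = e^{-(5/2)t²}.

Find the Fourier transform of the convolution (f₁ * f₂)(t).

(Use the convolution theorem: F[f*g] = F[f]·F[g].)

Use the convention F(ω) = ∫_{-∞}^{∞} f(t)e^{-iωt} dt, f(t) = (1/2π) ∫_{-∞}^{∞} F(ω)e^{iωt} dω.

F[f₁*f₂](ω) = \frac{18 \sqrt{10} \sqrt{\pi} e^{- \frac{\omega^{2}}{10}}}{5 \left(\omega^{2} + 81\right)}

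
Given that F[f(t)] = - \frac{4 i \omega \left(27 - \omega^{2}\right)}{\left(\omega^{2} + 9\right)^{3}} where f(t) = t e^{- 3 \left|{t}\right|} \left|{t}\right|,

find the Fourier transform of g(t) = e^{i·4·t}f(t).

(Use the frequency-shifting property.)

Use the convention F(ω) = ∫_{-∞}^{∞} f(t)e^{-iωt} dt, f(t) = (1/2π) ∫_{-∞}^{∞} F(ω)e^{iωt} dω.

F[g](ω) = \frac{4 i \left(\omega - 4\right) \left(\left(\omega - 4\right)^{2} - 27\right)}{\left(\left(\omega - 4\right)^{2} + 9\right)^{3}}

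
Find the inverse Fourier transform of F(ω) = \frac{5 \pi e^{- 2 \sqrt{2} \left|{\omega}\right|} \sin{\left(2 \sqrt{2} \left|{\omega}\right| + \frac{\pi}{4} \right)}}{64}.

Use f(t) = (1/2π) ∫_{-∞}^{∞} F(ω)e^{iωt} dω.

f(t) = \frac{5}{t^{4} + 256}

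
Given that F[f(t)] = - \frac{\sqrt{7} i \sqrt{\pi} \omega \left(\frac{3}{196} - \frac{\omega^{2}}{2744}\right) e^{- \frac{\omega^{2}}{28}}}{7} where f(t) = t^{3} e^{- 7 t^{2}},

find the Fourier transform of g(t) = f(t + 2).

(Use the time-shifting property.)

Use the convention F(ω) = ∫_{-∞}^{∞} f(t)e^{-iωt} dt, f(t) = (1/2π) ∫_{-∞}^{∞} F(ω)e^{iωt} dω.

F[g](ω) = \frac{\sqrt{7} i \sqrt{\pi} \omega \left(\omega^{2} - 42\right) e^{\frac{\omega \left(- \omega + 56 i\right)}{28}}}{19208}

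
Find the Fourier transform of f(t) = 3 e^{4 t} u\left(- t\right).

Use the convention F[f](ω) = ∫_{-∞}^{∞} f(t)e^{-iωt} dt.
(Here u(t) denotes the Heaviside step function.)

F(ω) = - \frac{3}{i \omega - 4}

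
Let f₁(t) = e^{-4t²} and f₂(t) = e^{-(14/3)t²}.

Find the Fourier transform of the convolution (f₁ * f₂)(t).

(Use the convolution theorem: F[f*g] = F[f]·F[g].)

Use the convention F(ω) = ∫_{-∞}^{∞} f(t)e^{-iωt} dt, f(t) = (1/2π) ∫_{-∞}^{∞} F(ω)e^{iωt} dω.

F[f₁*f₂](ω) = \frac{\sqrt{42} \pi e^{- \frac{13 \omega^{2}}{112}}}{28}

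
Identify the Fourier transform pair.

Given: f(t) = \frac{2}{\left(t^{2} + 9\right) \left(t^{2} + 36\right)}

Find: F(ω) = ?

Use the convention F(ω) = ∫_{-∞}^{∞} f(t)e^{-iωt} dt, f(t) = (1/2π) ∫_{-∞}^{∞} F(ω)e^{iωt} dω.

F(ω) = \frac{\pi \left(2 e^{3 \left|{\omega}\right|} - 1\right) e^{- 6 \left|{\omega}\right|}}{81}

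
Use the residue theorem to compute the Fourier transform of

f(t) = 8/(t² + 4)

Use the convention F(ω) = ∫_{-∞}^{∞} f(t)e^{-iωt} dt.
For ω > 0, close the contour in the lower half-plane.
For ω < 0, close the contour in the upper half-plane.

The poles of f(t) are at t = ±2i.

Let g(z) = f(z)e^{-iωz}; for large |z| the factor e^{-iωz} decays in the lower half-plane when ω > 0 and in the upper half-plane when ω < 0.

Case ω > 0 (lower half-plane, clockwise contour ⇒ F(ω) = -2πi·ΣRes):
  Res_{z = - 2 i} g(z) = 2 i e^{- 2 \omega}
  F(ω) = -2πi·ΣRes = 4 \pi e^{- 2 \omega}

Case ω < 0 (upper half-plane, counterclockwise contour ⇒ F(ω) = +2πi·ΣRes):
  Res_{z = 2 i} g(z) = - 2 i e^{2 \omega}
  F(ω) = 2πi·ΣRes = 4 \pi e^{2 \omega}

Both cases combine into a single formula in |ω|:

F(ω) = 4 \pi e^{- 2 \left|{\omega}\right|}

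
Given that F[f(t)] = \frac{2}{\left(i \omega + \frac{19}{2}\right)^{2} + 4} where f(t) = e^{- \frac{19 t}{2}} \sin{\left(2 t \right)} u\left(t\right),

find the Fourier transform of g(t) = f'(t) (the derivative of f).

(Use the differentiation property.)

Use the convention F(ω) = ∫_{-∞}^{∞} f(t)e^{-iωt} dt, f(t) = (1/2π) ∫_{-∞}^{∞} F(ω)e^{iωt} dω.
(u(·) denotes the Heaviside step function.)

F[g](ω) = \frac{8 i \omega}{\left(2 i \omega + 19\right)^{2} + 16}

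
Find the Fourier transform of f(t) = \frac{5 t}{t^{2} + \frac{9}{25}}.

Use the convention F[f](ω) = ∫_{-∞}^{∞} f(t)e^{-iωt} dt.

F(ω) = - 5 i \pi e^{- \frac{3 \left|{\omega}\right|}{5}} \operatorname{sign}{\left(\omega \right)}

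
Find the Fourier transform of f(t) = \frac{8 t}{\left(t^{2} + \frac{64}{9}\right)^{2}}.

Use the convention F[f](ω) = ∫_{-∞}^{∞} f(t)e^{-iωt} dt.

F(ω) = - \frac{3 i \pi \omega e^{- \frac{8 \left|{\omega}\right|}{3}}}{2}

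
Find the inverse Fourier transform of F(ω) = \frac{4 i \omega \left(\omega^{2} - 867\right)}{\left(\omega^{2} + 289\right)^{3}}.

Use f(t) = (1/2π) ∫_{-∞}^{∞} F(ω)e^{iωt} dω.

f(t) = t e^{- 17 \left|{t}\right|} \left|{t}\right|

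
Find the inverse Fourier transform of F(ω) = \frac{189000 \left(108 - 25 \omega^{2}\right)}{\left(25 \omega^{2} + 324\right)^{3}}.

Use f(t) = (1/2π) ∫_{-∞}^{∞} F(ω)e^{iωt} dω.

f(t) = 7 t^{2} e^{- \frac{18 \left|{t}\right|}{5}}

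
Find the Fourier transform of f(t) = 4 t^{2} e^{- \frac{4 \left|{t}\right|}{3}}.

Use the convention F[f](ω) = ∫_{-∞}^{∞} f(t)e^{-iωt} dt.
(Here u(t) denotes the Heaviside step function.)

F(ω) = \frac{1728 \left(16 - 27 \omega^{2}\right)}{\left(9 \omega^{2} + 16\right)^{3}}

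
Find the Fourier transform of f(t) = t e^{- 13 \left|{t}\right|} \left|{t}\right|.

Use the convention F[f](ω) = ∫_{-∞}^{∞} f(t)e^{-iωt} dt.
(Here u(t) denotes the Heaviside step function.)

F(ω) = \frac{4 i \omega \left(\omega^{2} - 507\right)}{\left(\omega^{2} + 169\right)^{3}}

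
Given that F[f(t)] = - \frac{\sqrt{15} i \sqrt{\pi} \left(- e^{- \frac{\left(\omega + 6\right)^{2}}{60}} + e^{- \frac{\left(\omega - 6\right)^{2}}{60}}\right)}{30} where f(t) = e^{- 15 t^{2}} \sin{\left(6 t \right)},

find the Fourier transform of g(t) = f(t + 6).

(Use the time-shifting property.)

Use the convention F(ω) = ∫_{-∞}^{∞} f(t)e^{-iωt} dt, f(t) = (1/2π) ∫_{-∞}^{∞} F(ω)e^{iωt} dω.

F[g](ω) = \frac{\sqrt{15} i \sqrt{\pi} \left(1 - e^{\frac{2 \omega}{5}}\right) e^{- \frac{\omega^{2}}{60} - \frac{\omega}{5} + 6 i \omega - \frac{3}{5}}}{30}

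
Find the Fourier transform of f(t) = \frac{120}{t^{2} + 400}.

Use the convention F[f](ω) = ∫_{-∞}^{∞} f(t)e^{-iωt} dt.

F(ω) = 6 \pi e^{- 20 \left|{\omega}\right|}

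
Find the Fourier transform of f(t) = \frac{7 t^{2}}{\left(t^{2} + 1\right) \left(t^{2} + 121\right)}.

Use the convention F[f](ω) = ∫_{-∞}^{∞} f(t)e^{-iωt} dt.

F(ω) = \frac{7 \pi \left(11 - e^{10 \left|{\omega}\right|}\right) e^{- 11 \left|{\omega}\right|}}{120}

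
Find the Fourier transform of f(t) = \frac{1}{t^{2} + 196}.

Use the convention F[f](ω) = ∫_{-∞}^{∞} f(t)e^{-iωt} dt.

F(ω) = \frac{\pi e^{- 14 \left|{\omega}\right|}}{14}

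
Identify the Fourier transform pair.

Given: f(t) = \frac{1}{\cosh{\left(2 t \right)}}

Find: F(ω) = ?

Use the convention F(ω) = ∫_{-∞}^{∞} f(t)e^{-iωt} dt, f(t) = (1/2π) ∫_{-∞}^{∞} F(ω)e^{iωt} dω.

F(ω) = \frac{\pi}{2 \cosh{\left(\frac{\pi \omega}{4} \right)}}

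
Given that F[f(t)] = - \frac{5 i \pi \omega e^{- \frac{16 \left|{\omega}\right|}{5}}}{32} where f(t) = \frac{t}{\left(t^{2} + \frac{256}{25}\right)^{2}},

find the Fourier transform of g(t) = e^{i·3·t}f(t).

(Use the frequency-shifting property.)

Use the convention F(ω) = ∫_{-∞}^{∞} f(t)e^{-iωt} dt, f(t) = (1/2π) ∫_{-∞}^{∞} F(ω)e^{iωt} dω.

F[g](ω) = \frac{5 i \pi \left(3 - \omega\right) e^{- \frac{16 \left|{\omega - 3}\right|}{5}}}{32}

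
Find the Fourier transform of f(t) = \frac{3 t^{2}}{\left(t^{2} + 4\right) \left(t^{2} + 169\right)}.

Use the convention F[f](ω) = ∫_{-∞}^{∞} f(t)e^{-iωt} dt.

F(ω) = \frac{\pi \left(13 - 2 e^{11 \left|{\omega}\right|}\right) e^{- 13 \left|{\omega}\right|}}{55}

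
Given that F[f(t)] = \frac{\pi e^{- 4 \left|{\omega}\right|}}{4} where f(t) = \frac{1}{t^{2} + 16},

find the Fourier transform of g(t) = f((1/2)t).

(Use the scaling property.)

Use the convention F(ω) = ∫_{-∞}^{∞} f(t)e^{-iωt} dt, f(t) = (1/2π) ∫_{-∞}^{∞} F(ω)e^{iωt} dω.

F[g](ω) = \frac{\pi e^{- 8 \left|{\omega}\right|}}{2}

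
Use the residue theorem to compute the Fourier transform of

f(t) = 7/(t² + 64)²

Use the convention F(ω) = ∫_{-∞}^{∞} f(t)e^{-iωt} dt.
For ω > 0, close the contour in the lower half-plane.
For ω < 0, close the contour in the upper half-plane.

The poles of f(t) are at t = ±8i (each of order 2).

Let g(z) = f(z)e^{-iωz}; for large |z| the factor e^{-iωz} decays in the lower half-plane when ω > 0 and in the upper half-plane when ω < 0.

Case ω > 0 (lower half-plane, clockwise contour ⇒ F(ω) = -2πi·ΣRes):
  Res_{z = - 8 i} g(z) = \frac{7 i \left(8 \omega + 1\right) e^{- 8 \omega}}{2048} (pole of order 2)
  F(ω) = -2πi·ΣRes = \frac{7 \pi \left(8 \omega + 1\right) e^{- 8 \omega}}{1024}

Case ω < 0 (upper half-plane, counterclockwise contour ⇒ F(ω) = +2πi·ΣRes):
  Res_{z = 8 i} g(z) = \frac{7 i \left(8 \omega - 1\right) e^{8 \omega}}{2048} (pole of order 2)
  F(ω) = 2πi·ΣRes = \frac{7 \pi \left(1 - 8 \omega\right) e^{8 \omega}}{1024}

Both cases combine into a single formula in |ω|:

F(ω) = \frac{7 \pi \left(8 \left|{\omega}\right| + 1\right) e^{- 8 \left|{\omega}\right|}}{1024}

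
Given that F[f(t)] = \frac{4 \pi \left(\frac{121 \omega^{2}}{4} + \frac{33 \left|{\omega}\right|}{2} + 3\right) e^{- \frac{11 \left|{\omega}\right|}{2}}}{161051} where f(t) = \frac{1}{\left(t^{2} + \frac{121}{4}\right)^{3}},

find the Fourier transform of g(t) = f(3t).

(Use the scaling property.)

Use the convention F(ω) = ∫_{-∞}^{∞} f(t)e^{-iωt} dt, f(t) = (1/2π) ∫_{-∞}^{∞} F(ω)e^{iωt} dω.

F[g](ω) = \frac{\pi \left(121 \omega^{2} + 198 \left|{\omega}\right| + 108\right) e^{- \frac{11 \left|{\omega}\right|}{6}}}{4348377}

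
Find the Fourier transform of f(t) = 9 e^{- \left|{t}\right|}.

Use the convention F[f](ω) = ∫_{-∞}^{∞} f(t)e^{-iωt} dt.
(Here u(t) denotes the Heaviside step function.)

F(ω) = \frac{18}{\omega^{2} + 1}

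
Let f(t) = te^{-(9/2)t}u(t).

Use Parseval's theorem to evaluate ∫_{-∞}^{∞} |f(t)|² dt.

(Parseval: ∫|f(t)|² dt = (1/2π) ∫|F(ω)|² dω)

∫|f(t)|² dt = \frac{2}{729}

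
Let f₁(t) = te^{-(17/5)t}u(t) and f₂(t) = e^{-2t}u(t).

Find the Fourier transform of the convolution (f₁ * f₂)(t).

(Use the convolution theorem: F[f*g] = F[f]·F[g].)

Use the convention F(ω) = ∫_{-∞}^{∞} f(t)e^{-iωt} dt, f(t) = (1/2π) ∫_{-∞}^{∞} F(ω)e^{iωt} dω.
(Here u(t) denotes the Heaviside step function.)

F[f₁*f₂](ω) = \frac{25}{\left(i \omega + 2\right) \left(5 i \omega + 17\right)^{2}}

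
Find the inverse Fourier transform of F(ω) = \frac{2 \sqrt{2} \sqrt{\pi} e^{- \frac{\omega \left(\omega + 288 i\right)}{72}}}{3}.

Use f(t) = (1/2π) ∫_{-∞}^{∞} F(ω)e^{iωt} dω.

f(t) = 4 e^{- 18 \left(t - 4\right)^{2}}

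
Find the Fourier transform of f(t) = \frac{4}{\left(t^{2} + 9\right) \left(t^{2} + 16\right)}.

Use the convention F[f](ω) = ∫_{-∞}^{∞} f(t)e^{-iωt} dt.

F(ω) = \frac{\pi \left(4 e^{\left|{\omega}\right|} - 3\right) e^{- 4 \left|{\omega}\right|}}{21}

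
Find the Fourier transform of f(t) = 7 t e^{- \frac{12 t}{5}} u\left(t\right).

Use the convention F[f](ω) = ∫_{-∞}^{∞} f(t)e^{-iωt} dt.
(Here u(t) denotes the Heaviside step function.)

F(ω) = \frac{175}{\left(5 i \omega + 12\right)^{2}}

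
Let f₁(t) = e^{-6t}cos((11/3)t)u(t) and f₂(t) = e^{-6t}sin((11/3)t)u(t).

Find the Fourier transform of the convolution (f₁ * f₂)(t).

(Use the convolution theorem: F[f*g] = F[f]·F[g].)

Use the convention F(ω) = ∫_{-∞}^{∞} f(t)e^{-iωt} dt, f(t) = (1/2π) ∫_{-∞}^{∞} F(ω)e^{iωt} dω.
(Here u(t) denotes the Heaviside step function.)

F[f₁*f₂](ω) = \frac{297 \left(i \omega + 6\right)}{\left(9 \left(i \omega + 6\right)^{2} + 121\right)^{2}}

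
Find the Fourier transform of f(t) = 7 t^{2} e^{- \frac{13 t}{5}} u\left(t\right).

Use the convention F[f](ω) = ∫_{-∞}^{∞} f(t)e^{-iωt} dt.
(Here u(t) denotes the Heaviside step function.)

F(ω) = \frac{1750}{\left(5 i \omega + 13\right)^{3}}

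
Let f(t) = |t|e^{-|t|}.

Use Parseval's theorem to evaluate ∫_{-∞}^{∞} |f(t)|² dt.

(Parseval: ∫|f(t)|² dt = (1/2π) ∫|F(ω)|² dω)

∫|f(t)|² dt = \frac{1}{2}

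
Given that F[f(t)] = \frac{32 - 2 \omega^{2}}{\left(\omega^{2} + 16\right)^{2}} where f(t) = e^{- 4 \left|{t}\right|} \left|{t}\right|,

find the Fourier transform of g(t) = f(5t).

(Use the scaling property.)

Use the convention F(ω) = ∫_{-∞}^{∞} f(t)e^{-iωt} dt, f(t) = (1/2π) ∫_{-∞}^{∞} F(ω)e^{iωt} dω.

F[g](ω) = \frac{10 \left(400 - \omega^{2}\right)}{\left(\omega^{2} + 400\right)^{2}}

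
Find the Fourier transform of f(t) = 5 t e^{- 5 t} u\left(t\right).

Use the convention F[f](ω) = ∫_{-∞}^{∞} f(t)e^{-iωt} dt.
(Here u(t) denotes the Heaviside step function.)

F(ω) = \frac{5}{\left(i \omega + 5\right)^{2}}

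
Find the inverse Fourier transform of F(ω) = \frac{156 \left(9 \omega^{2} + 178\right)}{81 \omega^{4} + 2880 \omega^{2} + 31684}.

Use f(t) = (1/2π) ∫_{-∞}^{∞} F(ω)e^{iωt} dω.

f(t) = 2 e^{- \frac{13 \left|{t}\right|}{3}} \cos{\left(\left|{t}\right| \right)}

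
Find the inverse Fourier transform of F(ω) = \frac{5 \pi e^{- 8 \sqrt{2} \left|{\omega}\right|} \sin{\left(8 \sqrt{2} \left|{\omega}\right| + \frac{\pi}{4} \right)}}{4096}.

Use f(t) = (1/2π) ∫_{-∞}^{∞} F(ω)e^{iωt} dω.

f(t) = \frac{5}{t^{4} + 65536}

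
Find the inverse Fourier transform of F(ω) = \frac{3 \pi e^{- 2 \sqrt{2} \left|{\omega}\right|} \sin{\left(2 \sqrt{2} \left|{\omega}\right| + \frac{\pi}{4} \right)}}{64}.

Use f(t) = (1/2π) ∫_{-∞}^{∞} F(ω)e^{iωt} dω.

f(t) = \frac{3}{t^{4} + 256}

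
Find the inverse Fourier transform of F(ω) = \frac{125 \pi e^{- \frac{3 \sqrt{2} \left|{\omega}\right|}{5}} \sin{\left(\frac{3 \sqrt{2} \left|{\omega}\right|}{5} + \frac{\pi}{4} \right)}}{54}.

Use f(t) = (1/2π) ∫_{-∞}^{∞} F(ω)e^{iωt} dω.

f(t) = \frac{4}{t^{4} + \frac{1296}{625}}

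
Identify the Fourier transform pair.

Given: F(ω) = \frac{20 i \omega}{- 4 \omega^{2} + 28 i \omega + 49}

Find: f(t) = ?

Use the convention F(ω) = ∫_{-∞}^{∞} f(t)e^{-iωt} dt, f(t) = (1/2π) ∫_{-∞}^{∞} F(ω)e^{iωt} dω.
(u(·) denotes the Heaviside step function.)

f(t) = 5 \left(1 - \frac{7 t}{2}\right) e^{- \frac{7 t}{2}} u\left(t\right)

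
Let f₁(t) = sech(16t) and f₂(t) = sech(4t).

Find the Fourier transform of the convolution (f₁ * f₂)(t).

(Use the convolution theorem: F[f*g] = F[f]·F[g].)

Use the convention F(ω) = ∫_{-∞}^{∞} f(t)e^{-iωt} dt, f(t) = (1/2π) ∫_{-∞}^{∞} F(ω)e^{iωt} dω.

F[f₁*f₂](ω) = \frac{\pi^{2}}{64 \cosh{\left(\frac{\pi \omega}{32} \right)} \cosh{\left(\frac{\pi \omega}{8} \right)}}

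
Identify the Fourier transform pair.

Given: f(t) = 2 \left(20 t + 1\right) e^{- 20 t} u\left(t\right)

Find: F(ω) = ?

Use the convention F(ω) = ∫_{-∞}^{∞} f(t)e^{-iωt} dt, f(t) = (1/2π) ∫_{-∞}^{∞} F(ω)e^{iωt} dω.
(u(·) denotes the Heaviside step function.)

F(ω) = \frac{2 \left(- i \omega - 40\right)}{\omega^{2} - 40 i \omega - 400}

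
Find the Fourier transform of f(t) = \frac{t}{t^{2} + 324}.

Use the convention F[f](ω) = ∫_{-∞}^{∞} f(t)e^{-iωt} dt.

F(ω) = - i \pi e^{- 18 \left|{\omega}\right|} \operatorname{sign}{\left(\omega \right)}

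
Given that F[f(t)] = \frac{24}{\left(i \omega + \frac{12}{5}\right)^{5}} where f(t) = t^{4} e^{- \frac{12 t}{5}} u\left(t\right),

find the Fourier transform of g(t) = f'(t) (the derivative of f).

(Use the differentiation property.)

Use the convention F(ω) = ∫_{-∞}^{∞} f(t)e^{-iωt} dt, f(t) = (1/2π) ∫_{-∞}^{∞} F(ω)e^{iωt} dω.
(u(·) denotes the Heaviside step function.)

F[g](ω) = \frac{75000 i \omega}{\left(5 i \omega + 12\right)^{5}}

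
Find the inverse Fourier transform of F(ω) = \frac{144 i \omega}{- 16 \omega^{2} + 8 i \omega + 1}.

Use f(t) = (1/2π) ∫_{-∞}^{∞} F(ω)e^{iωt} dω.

f(t) = 9 \left(1 - \frac{t}{4}\right) e^{- \frac{t}{4}} u\left(t\right)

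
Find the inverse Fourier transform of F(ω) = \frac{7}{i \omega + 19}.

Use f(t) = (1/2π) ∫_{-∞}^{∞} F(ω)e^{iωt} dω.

f(t) = 7 e^{- 19 t} u\left(t\right)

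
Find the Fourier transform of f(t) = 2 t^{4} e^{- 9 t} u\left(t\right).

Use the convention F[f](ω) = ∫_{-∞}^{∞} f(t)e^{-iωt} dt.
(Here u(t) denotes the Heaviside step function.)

F(ω) = \frac{48}{\left(i \omega + 9\right)^{5}}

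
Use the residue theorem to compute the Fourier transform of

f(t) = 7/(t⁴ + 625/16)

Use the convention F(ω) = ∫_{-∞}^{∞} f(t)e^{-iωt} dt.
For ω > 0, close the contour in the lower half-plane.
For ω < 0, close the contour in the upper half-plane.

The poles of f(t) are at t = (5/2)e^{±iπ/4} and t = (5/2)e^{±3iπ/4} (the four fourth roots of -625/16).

Let g(z) = f(z)e^{-iωz}; for large |z| the factor e^{-iωz} decays in the lower half-plane when ω > 0 and in the upper half-plane when ω < 0.

Case ω > 0 (lower half-plane, clockwise contour ⇒ F(ω) = -2πi·ΣRes):
  Res_{z = - \frac{5 \sqrt{2}}{4} - \frac{5 \sqrt{2} i}{4}} g(z) = \frac{7 \sqrt{2} \left(1 + i\right) e^{\frac{5 \sqrt{2} \omega \left(-1 + i\right)}{4}}}{125}
  Res_{z = \frac{5 \sqrt{2}}{4} - \frac{5 \sqrt{2} i}{4}} g(z) = \frac{7 \sqrt{2} \left(-1 + i\right) e^{- \frac{5 \sqrt{2} \omega \left(1 + i\right)}{4}}}{125}
  F(ω) = -2πi·ΣRes = \frac{14 \sqrt{2} \pi \left(\left(1 - i\right) e^{\frac{5 \sqrt{2} i \omega}{2}} + 1 + i\right) e^{- \frac{5 \sqrt{2} \omega \left(1 + i\right)}{4}}}{125} = \frac{56 \pi e^{- \frac{5 \sqrt{2} \omega}{4}} \sin{\left(\frac{5 \sqrt{2} \omega}{4} + \frac{\pi}{4} \right)}}{125}

Case ω < 0 (upper half-plane, counterclockwise contour ⇒ F(ω) = +2πi·ΣRes):
  Res_{z = \frac{5 \sqrt{2}}{4} + \frac{5 \sqrt{2} i}{4}} g(z) = - \frac{7 \sqrt{2} \left(1 + i\right) e^{\frac{5 \sqrt{2} \omega \left(1 - i\right)}{4}}}{125}
  Res_{z = - \frac{5 \sqrt{2}}{4} + \frac{5 \sqrt{2} i}{4}} g(z) = \frac{7 \sqrt{2} \left(1 - i\right) e^{\frac{5 \sqrt{2} \omega \left(1 + i\right)}{4}}}{125}
  F(ω) = 2πi·ΣRes = - \frac{14 \sqrt{2} i \pi \left(\left(1 + i\right) e^{\frac{5 \sqrt{2} \omega \left(1 - i\right)}{4}} - \left(1 - i\right) e^{\frac{5 \sqrt{2} \omega \left(1 + i\right)}{4}}\right)}{125} = \frac{56 \pi e^{\frac{5 \sqrt{2} \omega}{4}} \cos{\left(\frac{5 \sqrt{2} \omega}{4} + \frac{\pi}{4} \right)}}{125}

Both cases combine into a single formula in |ω|:

F(ω) = \frac{56 \pi e^{- \frac{5 \sqrt{2} \left|{\omega}\right|}{4}} \sin{\left(\frac{5 \sqrt{2} \left|{\omega}\right|}{4} + \frac{\pi}{4} \right)}}{125}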